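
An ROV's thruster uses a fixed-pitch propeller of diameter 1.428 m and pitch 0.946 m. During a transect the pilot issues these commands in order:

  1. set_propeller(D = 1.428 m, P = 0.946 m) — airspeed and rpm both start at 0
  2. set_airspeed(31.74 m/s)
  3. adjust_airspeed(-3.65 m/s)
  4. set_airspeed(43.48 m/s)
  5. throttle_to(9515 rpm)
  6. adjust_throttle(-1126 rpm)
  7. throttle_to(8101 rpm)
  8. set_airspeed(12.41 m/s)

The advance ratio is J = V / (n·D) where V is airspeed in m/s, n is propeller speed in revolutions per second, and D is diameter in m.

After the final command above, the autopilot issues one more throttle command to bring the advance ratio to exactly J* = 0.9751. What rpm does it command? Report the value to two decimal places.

rpm = 534.74

set_propeller: D = 1.428 m, P = 0.946 m (p = P/D = 0.662465); state ← (V=0, rpm=0)
set_airspeed(31.74): V ← 31.74 m/s
adjust_airspeed(-3.65): V ← 31.74 -3.65 = 28.09 m/s
set_airspeed(43.48): V ← 43.48 m/s
throttle_to(9515): rpm ← 9515
adjust_throttle(-1126): rpm ← 9515 -1126 = 8389
throttle_to(8101): rpm ← 8101
set_airspeed(12.41): V ← 12.41 m/s
final state: V = 12.41 m/s, rpm = 8101 → n = rpm/60 = 135.016667 rev/s
target J* = 0.9751; solve J* = V/(n·D) for n: n = V/(J*·D) = 12.41/(0.9751 × 1.428) = 8.912395 rev/s
rpm = 60·n = 534.743689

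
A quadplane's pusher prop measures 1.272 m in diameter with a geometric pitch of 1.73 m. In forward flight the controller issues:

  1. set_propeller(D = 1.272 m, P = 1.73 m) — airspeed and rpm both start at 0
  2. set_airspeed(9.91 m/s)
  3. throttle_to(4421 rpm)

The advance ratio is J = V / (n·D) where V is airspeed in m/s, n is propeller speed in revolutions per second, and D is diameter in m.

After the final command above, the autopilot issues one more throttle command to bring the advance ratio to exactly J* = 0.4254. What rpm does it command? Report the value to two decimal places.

rpm = 1098.85

set_propeller: D = 1.272 m, P = 1.73 m (p = P/D = 1.360063); state ← (V=0, rpm=0)
set_airspeed(9.91): V ← 9.91 m/s
throttle_to(4421): rpm ← 4421
final state: V = 9.91 m/s, rpm = 4421 → n = rpm/60 = 73.683333 rev/s
target J* = 0.4254; solve J* = V/(n·D) for n: n = V/(J*·D) = 9.91/(0.4254 × 1.272) = 18.314247 rev/s
rpm = 60·n = 1098.854796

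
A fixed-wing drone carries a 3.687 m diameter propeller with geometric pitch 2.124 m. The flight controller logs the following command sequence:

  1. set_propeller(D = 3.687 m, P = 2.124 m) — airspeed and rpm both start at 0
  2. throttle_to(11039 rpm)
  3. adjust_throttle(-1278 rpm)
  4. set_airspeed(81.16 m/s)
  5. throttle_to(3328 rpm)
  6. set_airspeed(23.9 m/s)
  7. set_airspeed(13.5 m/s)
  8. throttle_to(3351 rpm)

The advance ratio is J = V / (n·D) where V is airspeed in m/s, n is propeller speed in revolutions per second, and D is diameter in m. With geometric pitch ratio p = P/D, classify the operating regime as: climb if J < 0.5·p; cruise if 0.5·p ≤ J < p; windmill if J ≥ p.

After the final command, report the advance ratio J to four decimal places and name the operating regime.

J = 0.0656, regime = climb

set_propeller: D = 3.687 m, P = 2.124 m (p = P/D = 0.576078); state ← (V=0, rpm=0)
throttle_to(11039): rpm ← 11039
adjust_throttle(-1278): rpm ← 11039 -1278 = 9761
set_airspeed(81.16): V ← 81.16 m/s
throttle_to(3328): rpm ← 3328
set_airspeed(23.9): V ← 23.9 m/s
set_airspeed(13.5): V ← 13.5 m/s
throttle_to(3351): rpm ← 3351
final state: V = 13.5 m/s, rpm = 3351 → n = rpm/60 = 55.850000 rev/s
J = V / (n·D) = 13.5 / (55.850000 × 3.687) = 0.065560
regime bands: climb J<0.2880 | cruise [0.2880, 0.5761) | windmill J≥0.5761
J = 0.0656 → climb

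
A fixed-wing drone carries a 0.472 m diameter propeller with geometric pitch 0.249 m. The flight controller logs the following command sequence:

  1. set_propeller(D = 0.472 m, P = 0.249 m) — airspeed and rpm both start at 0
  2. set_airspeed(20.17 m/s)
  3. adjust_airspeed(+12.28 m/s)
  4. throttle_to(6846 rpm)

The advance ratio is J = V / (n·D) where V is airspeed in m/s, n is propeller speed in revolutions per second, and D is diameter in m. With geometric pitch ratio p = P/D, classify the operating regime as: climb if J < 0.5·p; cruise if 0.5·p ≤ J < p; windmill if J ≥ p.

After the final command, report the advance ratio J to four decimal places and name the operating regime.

set_propeller: D = 0.472 m, P = 0.249 m (p = P/D = 0.527542); state ← (V=0, rpm=0)
set_airspeed(20.17): V ← 20.17 m/s
adjust_airspeed(+12.28): V ← 20.17 +12.28 = 32.45 m/s
throttle_to(6846): rpm ← 6846
final state: V = 32.45 m/s, rpm = 6846 → n = rpm/60 = 114.100000 rev/s
J = V / (n·D) = 32.45 / (114.100000 × 0.472) = 0.602542
regime bands: climb J<0.2638 | cruise [0.2638, 0.5275) | windmill J≥0.5275
J = 0.6025 → windmill

J = 0.6025, regime = windmill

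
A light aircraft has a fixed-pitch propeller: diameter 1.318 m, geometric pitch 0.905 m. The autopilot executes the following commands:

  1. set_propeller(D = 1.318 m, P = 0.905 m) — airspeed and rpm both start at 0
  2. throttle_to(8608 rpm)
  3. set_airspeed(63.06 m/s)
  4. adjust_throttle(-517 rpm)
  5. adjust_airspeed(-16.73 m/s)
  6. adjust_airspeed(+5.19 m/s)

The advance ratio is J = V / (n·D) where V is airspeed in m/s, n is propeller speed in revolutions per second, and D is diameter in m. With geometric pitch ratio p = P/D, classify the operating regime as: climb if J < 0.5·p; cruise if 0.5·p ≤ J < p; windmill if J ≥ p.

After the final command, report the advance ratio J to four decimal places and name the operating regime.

set_propeller: D = 1.318 m, P = 0.905 m (p = P/D = 0.686646); state ← (V=0, rpm=0)
throttle_to(8608): rpm ← 8608
set_airspeed(63.06): V ← 63.06 m/s
adjust_throttle(-517): rpm ← 8608 -517 = 8091
adjust_airspeed(-16.73): V ← 63.06 -16.73 = 46.33 m/s
adjust_airspeed(+5.19): V ← 46.33 +5.19 = 51.52 m/s
final state: V = 51.52 m/s, rpm = 8091 → n = rpm/60 = 134.850000 rev/s
J = V / (n·D) = 51.52 / (134.850000 × 1.318) = 0.289874
regime bands: climb J<0.3433 | cruise [0.3433, 0.6866) | windmill J≥0.6866
J = 0.2899 → climb

J = 0.2899, regime = climb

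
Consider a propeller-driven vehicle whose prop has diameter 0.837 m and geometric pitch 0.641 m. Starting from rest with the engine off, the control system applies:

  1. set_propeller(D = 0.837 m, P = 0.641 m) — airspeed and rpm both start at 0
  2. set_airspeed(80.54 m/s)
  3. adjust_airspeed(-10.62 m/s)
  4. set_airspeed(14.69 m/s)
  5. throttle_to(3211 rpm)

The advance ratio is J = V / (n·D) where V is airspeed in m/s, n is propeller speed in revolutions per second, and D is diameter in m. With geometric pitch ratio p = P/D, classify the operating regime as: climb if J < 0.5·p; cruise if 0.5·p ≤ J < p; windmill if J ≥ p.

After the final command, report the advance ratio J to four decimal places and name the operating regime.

set_propeller: D = 0.837 m, P = 0.641 m (p = P/D = 0.765830); state ← (V=0, rpm=0)
set_airspeed(80.54): V ← 80.54 m/s
adjust_airspeed(-10.62): V ← 80.54 -10.62 = 69.92 m/s
set_airspeed(14.69): V ← 14.69 m/s
throttle_to(3211): rpm ← 3211
final state: V = 14.69 m/s, rpm = 3211 → n = rpm/60 = 53.516667 rev/s
J = V / (n·D) = 14.69 / (53.516667 × 0.837) = 0.327950
regime bands: climb J<0.3829 | cruise [0.3829, 0.7658) | windmill J≥0.7658
J = 0.3279 → climb

J = 0.3279, regime = climb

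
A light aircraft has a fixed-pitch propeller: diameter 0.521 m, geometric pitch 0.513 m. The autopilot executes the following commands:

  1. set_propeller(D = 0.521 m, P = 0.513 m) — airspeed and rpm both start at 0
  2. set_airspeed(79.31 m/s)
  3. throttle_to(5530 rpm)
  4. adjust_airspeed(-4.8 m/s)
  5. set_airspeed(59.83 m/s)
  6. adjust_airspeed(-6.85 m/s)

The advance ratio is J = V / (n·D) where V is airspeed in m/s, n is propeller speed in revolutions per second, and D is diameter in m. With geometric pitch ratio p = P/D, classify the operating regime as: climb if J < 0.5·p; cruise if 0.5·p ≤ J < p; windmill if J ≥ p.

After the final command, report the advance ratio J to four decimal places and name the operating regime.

J = 1.1033, regime = windmill

set_propeller: D = 0.521 m, P = 0.513 m (p = P/D = 0.984645); state ← (V=0, rpm=0)
set_airspeed(79.31): V ← 79.31 m/s
throttle_to(5530): rpm ← 5530
adjust_airspeed(-4.8): V ← 79.31 -4.8 = 74.51 m/s
set_airspeed(59.83): V ← 59.83 m/s
adjust_airspeed(-6.85): V ← 59.83 -6.85 = 52.98 m/s
final state: V = 52.98 m/s, rpm = 5530 → n = rpm/60 = 92.166667 rev/s
J = V / (n·D) = 52.98 / (92.166667 × 0.521) = 1.103317
regime bands: climb J<0.4923 | cruise [0.4923, 0.9846) | windmill J≥0.9846
J = 1.1033 → windmill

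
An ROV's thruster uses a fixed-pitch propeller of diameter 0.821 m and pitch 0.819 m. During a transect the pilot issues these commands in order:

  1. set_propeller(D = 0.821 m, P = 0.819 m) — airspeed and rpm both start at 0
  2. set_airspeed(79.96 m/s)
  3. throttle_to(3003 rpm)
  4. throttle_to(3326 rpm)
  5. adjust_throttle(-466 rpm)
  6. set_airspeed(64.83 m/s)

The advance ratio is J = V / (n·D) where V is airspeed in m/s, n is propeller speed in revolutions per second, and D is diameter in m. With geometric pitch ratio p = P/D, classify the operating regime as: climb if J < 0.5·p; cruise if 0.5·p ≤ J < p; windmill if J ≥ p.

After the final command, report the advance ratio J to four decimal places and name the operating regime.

J = 1.6566, regime = windmill

set_propeller: D = 0.821 m, P = 0.819 m (p = P/D = 0.997564); state ← (V=0, rpm=0)
set_airspeed(79.96): V ← 79.96 m/s
throttle_to(3003): rpm ← 3003
throttle_to(3326): rpm ← 3326
adjust_throttle(-466): rpm ← 3326 -466 = 2860
set_airspeed(64.83): V ← 64.83 m/s
final state: V = 64.83 m/s, rpm = 2860 → n = rpm/60 = 47.666667 rev/s
J = V / (n·D) = 64.83 / (47.666667 × 0.821) = 1.656602
regime bands: climb J<0.4988 | cruise [0.4988, 0.9976) | windmill J≥0.9976
J = 1.6566 → windmill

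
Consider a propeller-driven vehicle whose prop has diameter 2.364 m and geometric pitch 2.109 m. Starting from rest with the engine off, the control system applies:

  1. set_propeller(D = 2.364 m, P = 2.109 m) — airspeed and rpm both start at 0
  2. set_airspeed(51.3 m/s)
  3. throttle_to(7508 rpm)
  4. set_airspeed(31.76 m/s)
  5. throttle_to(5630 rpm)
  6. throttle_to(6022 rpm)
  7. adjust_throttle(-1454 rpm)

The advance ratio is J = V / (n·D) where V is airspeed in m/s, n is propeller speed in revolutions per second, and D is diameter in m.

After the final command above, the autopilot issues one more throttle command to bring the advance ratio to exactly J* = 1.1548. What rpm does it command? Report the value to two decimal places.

set_propeller: D = 2.364 m, P = 2.109 m (p = P/D = 0.892132); state ← (V=0, rpm=0)
set_airspeed(51.3): V ← 51.3 m/s
throttle_to(7508): rpm ← 7508
set_airspeed(31.76): V ← 31.76 m/s
throttle_to(5630): rpm ← 5630
throttle_to(6022): rpm ← 6022
adjust_throttle(-1454): rpm ← 6022 -1454 = 4568
final state: V = 31.76 m/s, rpm = 4568 → n = rpm/60 = 76.133333 rev/s
target J* = 1.1548; solve J* = V/(n·D) for n: n = V/(J*·D) = 31.76/(1.1548 × 2.364) = 11.633925 rev/s
rpm = 60·n = 698.035478

rpm = 698.04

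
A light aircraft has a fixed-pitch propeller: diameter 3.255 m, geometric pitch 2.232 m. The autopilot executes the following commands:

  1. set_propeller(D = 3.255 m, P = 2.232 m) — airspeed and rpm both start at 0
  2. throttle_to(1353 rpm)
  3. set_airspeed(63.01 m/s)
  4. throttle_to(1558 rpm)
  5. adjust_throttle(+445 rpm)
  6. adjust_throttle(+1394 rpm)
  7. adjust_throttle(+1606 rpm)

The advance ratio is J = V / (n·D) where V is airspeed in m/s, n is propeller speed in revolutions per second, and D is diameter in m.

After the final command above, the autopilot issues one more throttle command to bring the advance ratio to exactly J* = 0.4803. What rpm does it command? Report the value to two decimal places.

set_propeller: D = 3.255 m, P = 2.232 m (p = P/D = 0.685714); state ← (V=0, rpm=0)
throttle_to(1353): rpm ← 1353
set_airspeed(63.01): V ← 63.01 m/s
throttle_to(1558): rpm ← 1558
adjust_throttle(+445): rpm ← 1558 +445 = 2003
adjust_throttle(+1394): rpm ← 2003 +1394 = 3397
adjust_throttle(+1606): rpm ← 3397 +1606 = 5003
final state: V = 63.01 m/s, rpm = 5003 → n = rpm/60 = 83.383333 rev/s
target J* = 0.4803; solve J* = V/(n·D) for n: n = V/(J*·D) = 63.01/(0.4803 × 3.255) = 40.303791 rev/s
rpm = 60·n = 2418.227471

rpm = 2418.23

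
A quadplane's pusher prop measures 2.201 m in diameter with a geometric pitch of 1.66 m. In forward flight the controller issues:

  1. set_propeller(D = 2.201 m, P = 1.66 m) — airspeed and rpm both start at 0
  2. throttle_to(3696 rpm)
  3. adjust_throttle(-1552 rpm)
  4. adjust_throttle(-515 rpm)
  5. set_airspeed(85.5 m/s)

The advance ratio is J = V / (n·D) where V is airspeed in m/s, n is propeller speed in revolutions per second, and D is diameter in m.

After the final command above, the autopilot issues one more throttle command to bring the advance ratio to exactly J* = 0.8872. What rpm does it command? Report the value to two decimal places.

rpm = 2627.10

set_propeller: D = 2.201 m, P = 1.66 m (p = P/D = 0.754203); state ← (V=0, rpm=0)
throttle_to(3696): rpm ← 3696
adjust_throttle(-1552): rpm ← 3696 -1552 = 2144
adjust_throttle(-515): rpm ← 2144 -515 = 1629
set_airspeed(85.5): V ← 85.5 m/s
final state: V = 85.5 m/s, rpm = 1629 → n = rpm/60 = 27.150000 rev/s
target J* = 0.8872; solve J* = V/(n·D) for n: n = V/(J*·D) = 85.5/(0.8872 × 2.201) = 43.784918 rev/s
rpm = 60·n = 2627.095070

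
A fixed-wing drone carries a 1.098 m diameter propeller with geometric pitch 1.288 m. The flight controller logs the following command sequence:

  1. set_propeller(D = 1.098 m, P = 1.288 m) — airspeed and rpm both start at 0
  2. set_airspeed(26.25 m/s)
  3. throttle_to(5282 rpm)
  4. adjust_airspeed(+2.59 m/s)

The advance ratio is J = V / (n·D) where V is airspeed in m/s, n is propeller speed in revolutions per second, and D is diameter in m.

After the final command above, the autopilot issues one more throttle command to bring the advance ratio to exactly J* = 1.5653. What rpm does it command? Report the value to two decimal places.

rpm = 1006.81

set_propeller: D = 1.098 m, P = 1.288 m (p = P/D = 1.173042); state ← (V=0, rpm=0)
set_airspeed(26.25): V ← 26.25 m/s
throttle_to(5282): rpm ← 5282
adjust_airspeed(+2.59): V ← 26.25 +2.59 = 28.84 m/s
final state: V = 28.84 m/s, rpm = 5282 → n = rpm/60 = 88.033333 rev/s
target J* = 1.5653; solve J* = V/(n·D) for n: n = V/(J*·D) = 28.84/(1.5653 × 1.098) = 16.780130 rev/s
rpm = 60·n = 1006.807822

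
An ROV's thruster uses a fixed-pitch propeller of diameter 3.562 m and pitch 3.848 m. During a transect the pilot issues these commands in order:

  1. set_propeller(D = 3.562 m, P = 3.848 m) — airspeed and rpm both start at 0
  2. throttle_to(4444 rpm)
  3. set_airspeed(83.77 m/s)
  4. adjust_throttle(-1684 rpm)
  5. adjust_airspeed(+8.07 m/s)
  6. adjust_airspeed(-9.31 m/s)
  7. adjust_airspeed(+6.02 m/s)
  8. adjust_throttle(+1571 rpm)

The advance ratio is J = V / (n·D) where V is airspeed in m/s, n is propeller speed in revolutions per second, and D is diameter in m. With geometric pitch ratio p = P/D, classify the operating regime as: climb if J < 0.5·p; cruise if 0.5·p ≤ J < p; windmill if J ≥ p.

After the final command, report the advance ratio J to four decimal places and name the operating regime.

set_propeller: D = 3.562 m, P = 3.848 m (p = P/D = 1.080292); state ← (V=0, rpm=0)
throttle_to(4444): rpm ← 4444
set_airspeed(83.77): V ← 83.77 m/s
adjust_throttle(-1684): rpm ← 4444 -1684 = 2760
adjust_airspeed(+8.07): V ← 83.77 +8.07 = 91.84 m/s
adjust_airspeed(-9.31): V ← 91.84 -9.31 = 82.53 m/s
adjust_airspeed(+6.02): V ← 82.53 +6.02 = 88.55 m/s
adjust_throttle(+1571): rpm ← 2760 +1571 = 4331
final state: V = 88.55 m/s, rpm = 4331 → n = rpm/60 = 72.183333 rev/s
J = V / (n·D) = 88.55 / (72.183333 × 3.562) = 0.344396
regime bands: climb J<0.5401 | cruise [0.5401, 1.0803) | windmill J≥1.0803
J = 0.3444 → climb

J = 0.3444, regime = climb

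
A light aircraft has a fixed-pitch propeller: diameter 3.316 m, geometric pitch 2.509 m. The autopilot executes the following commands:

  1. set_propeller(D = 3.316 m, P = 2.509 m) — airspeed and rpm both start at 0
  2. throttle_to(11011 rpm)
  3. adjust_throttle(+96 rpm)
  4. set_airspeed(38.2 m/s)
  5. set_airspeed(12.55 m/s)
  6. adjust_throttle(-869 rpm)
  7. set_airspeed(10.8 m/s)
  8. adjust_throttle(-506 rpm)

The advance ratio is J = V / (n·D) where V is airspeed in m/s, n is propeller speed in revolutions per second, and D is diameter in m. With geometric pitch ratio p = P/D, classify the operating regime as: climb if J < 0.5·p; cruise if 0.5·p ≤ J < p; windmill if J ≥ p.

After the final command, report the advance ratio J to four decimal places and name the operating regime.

J = 0.0201, regime = climb

set_propeller: D = 3.316 m, P = 2.509 m (p = P/D = 0.756634); state ← (V=0, rpm=0)
throttle_to(11011): rpm ← 11011
adjust_throttle(+96): rpm ← 11011 +96 = 11107
set_airspeed(38.2): V ← 38.2 m/s
set_airspeed(12.55): V ← 12.55 m/s
adjust_throttle(-869): rpm ← 11107 -869 = 10238
set_airspeed(10.8): V ← 10.8 m/s
adjust_throttle(-506): rpm ← 10238 -506 = 9732
final state: V = 10.8 m/s, rpm = 9732 → n = rpm/60 = 162.200000 rev/s
J = V / (n·D) = 10.8 / (162.200000 × 3.316) = 0.020080
regime bands: climb J<0.3783 | cruise [0.3783, 0.7566) | windmill J≥0.7566
J = 0.0201 → climb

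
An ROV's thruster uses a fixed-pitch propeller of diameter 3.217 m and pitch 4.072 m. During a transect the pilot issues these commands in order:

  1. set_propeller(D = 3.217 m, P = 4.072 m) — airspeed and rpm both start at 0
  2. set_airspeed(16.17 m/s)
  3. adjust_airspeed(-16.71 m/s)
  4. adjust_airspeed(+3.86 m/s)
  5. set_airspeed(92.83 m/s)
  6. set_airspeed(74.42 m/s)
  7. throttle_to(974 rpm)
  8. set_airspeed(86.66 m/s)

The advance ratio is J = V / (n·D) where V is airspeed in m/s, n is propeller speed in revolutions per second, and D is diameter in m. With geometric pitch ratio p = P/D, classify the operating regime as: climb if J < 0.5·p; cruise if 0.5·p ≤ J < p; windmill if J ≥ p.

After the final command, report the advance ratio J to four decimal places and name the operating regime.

J = 1.6594, regime = windmill

set_propeller: D = 3.217 m, P = 4.072 m (p = P/D = 1.265776); state ← (V=0, rpm=0)
set_airspeed(16.17): V ← 16.17 m/s
adjust_airspeed(-16.71): V ← 16.17 -16.71 = -0.54 m/s
adjust_airspeed(+3.86): V ← -0.54 +3.86 = 3.32 m/s
set_airspeed(92.83): V ← 92.83 m/s
set_airspeed(74.42): V ← 74.42 m/s
throttle_to(974): rpm ← 974
set_airspeed(86.66): V ← 86.66 m/s
final state: V = 86.66 m/s, rpm = 974 → n = rpm/60 = 16.233333 rev/s
J = V / (n·D) = 86.66 / (16.233333 × 3.217) = 1.659434
regime bands: climb J<0.6329 | cruise [0.6329, 1.2658) | windmill J≥1.2658
J = 1.6594 → windmill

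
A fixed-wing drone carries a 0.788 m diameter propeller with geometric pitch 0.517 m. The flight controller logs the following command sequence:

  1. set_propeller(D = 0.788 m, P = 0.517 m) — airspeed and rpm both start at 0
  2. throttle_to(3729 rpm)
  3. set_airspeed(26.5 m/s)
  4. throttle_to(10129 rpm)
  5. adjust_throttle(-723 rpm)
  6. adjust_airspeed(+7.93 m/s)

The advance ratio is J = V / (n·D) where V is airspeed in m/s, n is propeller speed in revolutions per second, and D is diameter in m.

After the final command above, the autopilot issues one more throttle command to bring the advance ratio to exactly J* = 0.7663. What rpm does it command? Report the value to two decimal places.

rpm = 3421.08

set_propeller: D = 0.788 m, P = 0.517 m (p = P/D = 0.656091); state ← (V=0, rpm=0)
throttle_to(3729): rpm ← 3729
set_airspeed(26.5): V ← 26.5 m/s
throttle_to(10129): rpm ← 10129
adjust_throttle(-723): rpm ← 10129 -723 = 9406
adjust_airspeed(+7.93): V ← 26.5 +7.93 = 34.43 m/s
final state: V = 34.43 m/s, rpm = 9406 → n = rpm/60 = 156.766667 rev/s
target J* = 0.7663; solve J* = V/(n·D) for n: n = V/(J*·D) = 34.43/(0.7663 × 0.788) = 57.018000 rev/s
rpm = 60·n = 3421.080000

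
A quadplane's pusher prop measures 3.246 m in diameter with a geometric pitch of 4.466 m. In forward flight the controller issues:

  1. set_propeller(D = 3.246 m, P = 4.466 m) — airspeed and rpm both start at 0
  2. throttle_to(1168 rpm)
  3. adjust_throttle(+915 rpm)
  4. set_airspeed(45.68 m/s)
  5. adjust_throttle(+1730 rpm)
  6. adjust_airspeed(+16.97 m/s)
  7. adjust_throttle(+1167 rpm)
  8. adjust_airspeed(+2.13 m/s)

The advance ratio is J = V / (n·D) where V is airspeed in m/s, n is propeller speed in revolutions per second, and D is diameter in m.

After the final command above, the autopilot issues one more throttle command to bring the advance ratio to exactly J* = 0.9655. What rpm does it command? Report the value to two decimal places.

rpm = 1240.20

set_propeller: D = 3.246 m, P = 4.466 m (p = P/D = 1.375847); state ← (V=0, rpm=0)
throttle_to(1168): rpm ← 1168
adjust_throttle(+915): rpm ← 1168 +915 = 2083
set_airspeed(45.68): V ← 45.68 m/s
adjust_throttle(+1730): rpm ← 2083 +1730 = 3813
adjust_airspeed(+16.97): V ← 45.68 +16.97 = 62.65 m/s
adjust_throttle(+1167): rpm ← 3813 +1167 = 4980
adjust_airspeed(+2.13): V ← 62.65 +2.13 = 64.78 m/s
final state: V = 64.78 m/s, rpm = 4980 → n = rpm/60 = 83.000000 rev/s
target J* = 0.9655; solve J* = V/(n·D) for n: n = V/(J*·D) = 64.78/(0.9655 × 3.246) = 20.669984 rev/s
rpm = 60·n = 1240.199067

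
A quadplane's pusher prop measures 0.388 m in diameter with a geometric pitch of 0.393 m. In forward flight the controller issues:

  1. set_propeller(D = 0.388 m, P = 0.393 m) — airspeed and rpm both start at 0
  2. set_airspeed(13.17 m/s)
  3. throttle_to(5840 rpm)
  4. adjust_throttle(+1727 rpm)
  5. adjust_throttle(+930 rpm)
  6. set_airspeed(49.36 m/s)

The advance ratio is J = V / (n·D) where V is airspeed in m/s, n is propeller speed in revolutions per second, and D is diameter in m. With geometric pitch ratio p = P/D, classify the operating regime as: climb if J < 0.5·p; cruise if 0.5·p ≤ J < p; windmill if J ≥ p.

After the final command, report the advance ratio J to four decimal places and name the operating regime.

J = 0.8983, regime = cruise

set_propeller: D = 0.388 m, P = 0.393 m (p = P/D = 1.012887); state ← (V=0, rpm=0)
set_airspeed(13.17): V ← 13.17 m/s
throttle_to(5840): rpm ← 5840
adjust_throttle(+1727): rpm ← 5840 +1727 = 7567
adjust_throttle(+930): rpm ← 7567 +930 = 8497
set_airspeed(49.36): V ← 49.36 m/s
final state: V = 49.36 m/s, rpm = 8497 → n = rpm/60 = 141.616667 rev/s
J = V / (n·D) = 49.36 / (141.616667 × 0.388) = 0.898316
regime bands: climb J<0.5064 | cruise [0.5064, 1.0129) | windmill J≥1.0129
J = 0.8983 → cruise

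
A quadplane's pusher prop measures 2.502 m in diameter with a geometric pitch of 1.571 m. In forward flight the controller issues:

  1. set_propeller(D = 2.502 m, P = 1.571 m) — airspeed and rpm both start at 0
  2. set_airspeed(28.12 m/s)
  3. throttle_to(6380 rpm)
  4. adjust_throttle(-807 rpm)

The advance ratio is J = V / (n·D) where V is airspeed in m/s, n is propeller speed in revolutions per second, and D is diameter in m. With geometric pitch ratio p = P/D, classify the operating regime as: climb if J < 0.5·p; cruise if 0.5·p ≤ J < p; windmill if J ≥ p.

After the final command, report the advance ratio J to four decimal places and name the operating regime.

set_propeller: D = 2.502 m, P = 1.571 m (p = P/D = 0.627898); state ← (V=0, rpm=0)
set_airspeed(28.12): V ← 28.12 m/s
throttle_to(6380): rpm ← 6380
adjust_throttle(-807): rpm ← 6380 -807 = 5573
final state: V = 28.12 m/s, rpm = 5573 → n = rpm/60 = 92.883333 rev/s
J = V / (n·D) = 28.12 / (92.883333 × 2.502) = 0.121001
regime bands: climb J<0.3139 | cruise [0.3139, 0.6279) | windmill J≥0.6279
J = 0.1210 → climb

J = 0.1210, regime = climb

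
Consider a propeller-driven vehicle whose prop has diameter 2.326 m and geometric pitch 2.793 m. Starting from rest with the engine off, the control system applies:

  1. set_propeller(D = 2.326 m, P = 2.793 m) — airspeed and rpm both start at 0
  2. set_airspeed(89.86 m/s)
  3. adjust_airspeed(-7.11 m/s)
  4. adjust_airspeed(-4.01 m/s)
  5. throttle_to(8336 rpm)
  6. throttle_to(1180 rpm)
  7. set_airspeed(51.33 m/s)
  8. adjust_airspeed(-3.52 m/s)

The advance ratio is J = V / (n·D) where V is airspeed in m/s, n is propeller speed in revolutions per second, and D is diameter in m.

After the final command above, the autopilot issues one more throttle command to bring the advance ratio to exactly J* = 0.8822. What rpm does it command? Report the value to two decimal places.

set_propeller: D = 2.326 m, P = 2.793 m (p = P/D = 1.200774); state ← (V=0, rpm=0)
set_airspeed(89.86): V ← 89.86 m/s
adjust_airspeed(-7.11): V ← 89.86 -7.11 = 82.75 m/s
adjust_airspeed(-4.01): V ← 82.75 -4.01 = 78.74 m/s
throttle_to(8336): rpm ← 8336
throttle_to(1180): rpm ← 1180
set_airspeed(51.33): V ← 51.33 m/s
adjust_airspeed(-3.52): V ← 51.33 -3.52 = 47.81 m/s
final state: V = 47.81 m/s, rpm = 1180 → n = rpm/60 = 19.666667 rev/s
target J* = 0.8822; solve J* = V/(n·D) for n: n = V/(J*·D) = 47.81/(0.8822 × 2.326) = 23.299252 rev/s
rpm = 60·n = 1397.955124

rpm = 1397.96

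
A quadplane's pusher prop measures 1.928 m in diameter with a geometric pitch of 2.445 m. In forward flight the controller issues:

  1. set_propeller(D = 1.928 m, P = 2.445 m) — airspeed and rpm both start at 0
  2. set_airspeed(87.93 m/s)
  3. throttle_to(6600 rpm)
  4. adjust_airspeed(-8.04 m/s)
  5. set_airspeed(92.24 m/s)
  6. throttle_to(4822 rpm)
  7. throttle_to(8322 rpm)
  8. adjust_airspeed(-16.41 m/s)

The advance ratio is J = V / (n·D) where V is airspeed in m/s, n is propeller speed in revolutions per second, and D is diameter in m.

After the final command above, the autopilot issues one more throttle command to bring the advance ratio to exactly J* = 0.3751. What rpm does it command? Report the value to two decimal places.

rpm = 6291.27

set_propeller: D = 1.928 m, P = 2.445 m (p = P/D = 1.268154); state ← (V=0, rpm=0)
set_airspeed(87.93): V ← 87.93 m/s
throttle_to(6600): rpm ← 6600
adjust_airspeed(-8.04): V ← 87.93 -8.04 = 79.89 m/s
set_airspeed(92.24): V ← 92.24 m/s
throttle_to(4822): rpm ← 4822
throttle_to(8322): rpm ← 8322
adjust_airspeed(-16.41): V ← 92.24 -16.41 = 75.83 m/s
final state: V = 75.83 m/s, rpm = 8322 → n = rpm/60 = 138.700000 rev/s
target J* = 0.3751; solve J* = V/(n·D) for n: n = V/(J*·D) = 75.83/(0.3751 × 1.928) = 104.854473 rev/s
rpm = 60·n = 6291.268387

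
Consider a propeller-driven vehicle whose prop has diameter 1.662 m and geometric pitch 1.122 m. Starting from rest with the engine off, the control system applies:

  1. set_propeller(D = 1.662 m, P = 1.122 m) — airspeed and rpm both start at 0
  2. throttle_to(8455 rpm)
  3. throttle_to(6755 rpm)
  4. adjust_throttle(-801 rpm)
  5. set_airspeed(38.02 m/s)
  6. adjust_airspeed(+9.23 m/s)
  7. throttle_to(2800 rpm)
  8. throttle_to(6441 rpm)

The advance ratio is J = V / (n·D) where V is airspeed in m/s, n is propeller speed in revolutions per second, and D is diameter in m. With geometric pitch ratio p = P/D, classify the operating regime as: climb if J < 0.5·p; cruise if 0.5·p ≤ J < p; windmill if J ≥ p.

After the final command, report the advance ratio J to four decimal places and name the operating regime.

J = 0.2648, regime = climb

set_propeller: D = 1.662 m, P = 1.122 m (p = P/D = 0.675090); state ← (V=0, rpm=0)
throttle_to(8455): rpm ← 8455
throttle_to(6755): rpm ← 6755
adjust_throttle(-801): rpm ← 6755 -801 = 5954
set_airspeed(38.02): V ← 38.02 m/s
adjust_airspeed(+9.23): V ← 38.02 +9.23 = 47.25 m/s
throttle_to(2800): rpm ← 2800
throttle_to(6441): rpm ← 6441
final state: V = 47.25 m/s, rpm = 6441 → n = rpm/60 = 107.350000 rev/s
J = V / (n·D) = 47.25 / (107.350000 × 1.662) = 0.264831
regime bands: climb J<0.3375 | cruise [0.3375, 0.6751) | windmill J≥0.6751
J = 0.2648 → climb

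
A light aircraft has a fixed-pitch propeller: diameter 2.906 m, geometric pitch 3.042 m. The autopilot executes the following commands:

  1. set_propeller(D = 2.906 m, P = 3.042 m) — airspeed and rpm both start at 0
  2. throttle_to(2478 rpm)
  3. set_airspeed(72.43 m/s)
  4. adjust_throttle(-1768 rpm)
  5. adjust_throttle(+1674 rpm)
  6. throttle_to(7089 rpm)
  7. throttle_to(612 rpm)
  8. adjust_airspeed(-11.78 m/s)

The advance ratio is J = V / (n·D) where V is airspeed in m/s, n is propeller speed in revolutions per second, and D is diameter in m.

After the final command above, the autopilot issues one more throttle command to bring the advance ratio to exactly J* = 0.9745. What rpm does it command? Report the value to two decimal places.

rpm = 1285.00

set_propeller: D = 2.906 m, P = 3.042 m (p = P/D = 1.046800); state ← (V=0, rpm=0)
throttle_to(2478): rpm ← 2478
set_airspeed(72.43): V ← 72.43 m/s
adjust_throttle(-1768): rpm ← 2478 -1768 = 710
adjust_throttle(+1674): rpm ← 710 +1674 = 2384
throttle_to(7089): rpm ← 7089
throttle_to(612): rpm ← 612
adjust_airspeed(-11.78): V ← 72.43 -11.78 = 60.65 m/s
final state: V = 60.65 m/s, rpm = 612 → n = rpm/60 = 10.200000 rev/s
target J* = 0.9745; solve J* = V/(n·D) for n: n = V/(J*·D) = 60.65/(0.9745 × 2.906) = 21.416739 rev/s
rpm = 60·n = 1285.004363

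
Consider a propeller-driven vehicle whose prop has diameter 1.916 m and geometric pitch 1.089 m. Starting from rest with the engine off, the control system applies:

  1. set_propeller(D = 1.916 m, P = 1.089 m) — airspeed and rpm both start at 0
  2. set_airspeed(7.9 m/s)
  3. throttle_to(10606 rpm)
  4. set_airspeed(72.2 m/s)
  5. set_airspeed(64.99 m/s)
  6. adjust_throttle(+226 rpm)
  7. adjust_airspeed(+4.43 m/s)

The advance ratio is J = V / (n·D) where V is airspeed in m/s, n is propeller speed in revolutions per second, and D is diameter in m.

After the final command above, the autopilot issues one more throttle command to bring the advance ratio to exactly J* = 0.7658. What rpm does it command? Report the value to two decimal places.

rpm = 2838.74

set_propeller: D = 1.916 m, P = 1.089 m (p = P/D = 0.568372); state ← (V=0, rpm=0)
set_airspeed(7.9): V ← 7.9 m/s
throttle_to(10606): rpm ← 10606
set_airspeed(72.2): V ← 72.2 m/s
set_airspeed(64.99): V ← 64.99 m/s
adjust_throttle(+226): rpm ← 10606 +226 = 10832
adjust_airspeed(+4.43): V ← 64.99 +4.43 = 69.42 m/s
final state: V = 69.42 m/s, rpm = 10832 → n = rpm/60 = 180.533333 rev/s
target J* = 0.7658; solve J* = V/(n·D) for n: n = V/(J*·D) = 69.42/(0.7658 × 1.916) = 47.312265 rev/s
rpm = 60·n = 2838.735919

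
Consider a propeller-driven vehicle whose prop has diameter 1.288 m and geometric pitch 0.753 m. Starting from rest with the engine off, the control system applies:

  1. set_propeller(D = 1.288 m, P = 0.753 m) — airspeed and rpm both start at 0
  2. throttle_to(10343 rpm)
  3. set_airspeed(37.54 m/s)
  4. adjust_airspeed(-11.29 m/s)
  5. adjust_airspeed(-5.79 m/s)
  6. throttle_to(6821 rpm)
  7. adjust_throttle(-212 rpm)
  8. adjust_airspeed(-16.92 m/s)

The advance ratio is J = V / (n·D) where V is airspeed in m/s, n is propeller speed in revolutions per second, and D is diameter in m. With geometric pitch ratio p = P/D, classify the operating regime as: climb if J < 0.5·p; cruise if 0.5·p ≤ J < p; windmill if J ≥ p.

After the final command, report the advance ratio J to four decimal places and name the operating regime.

J = 0.0250, regime = climb

set_propeller: D = 1.288 m, P = 0.753 m (p = P/D = 0.584627); state ← (V=0, rpm=0)
throttle_to(10343): rpm ← 10343
set_airspeed(37.54): V ← 37.54 m/s
adjust_airspeed(-11.29): V ← 37.54 -11.29 = 26.25 m/s
adjust_airspeed(-5.79): V ← 26.25 -5.79 = 20.46 m/s
throttle_to(6821): rpm ← 6821
adjust_throttle(-212): rpm ← 6821 -212 = 6609
adjust_airspeed(-16.92): V ← 20.46 -16.92 = 3.54 m/s
final state: V = 3.54 m/s, rpm = 6609 → n = rpm/60 = 110.150000 rev/s
J = V / (n·D) = 3.54 / (110.150000 × 1.288) = 0.024952
regime bands: climb J<0.2923 | cruise [0.2923, 0.5846) | windmill J≥0.5846
J = 0.0250 → climb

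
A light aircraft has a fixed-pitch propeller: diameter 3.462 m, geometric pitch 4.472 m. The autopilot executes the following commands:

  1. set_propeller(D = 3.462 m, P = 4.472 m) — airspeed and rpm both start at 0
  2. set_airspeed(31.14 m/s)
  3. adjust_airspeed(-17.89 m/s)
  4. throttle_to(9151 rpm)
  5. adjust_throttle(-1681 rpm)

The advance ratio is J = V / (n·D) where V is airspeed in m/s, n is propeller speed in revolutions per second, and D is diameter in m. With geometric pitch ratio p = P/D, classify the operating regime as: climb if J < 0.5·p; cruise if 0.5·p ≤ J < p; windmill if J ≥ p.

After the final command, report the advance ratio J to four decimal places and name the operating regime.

set_propeller: D = 3.462 m, P = 4.472 m (p = P/D = 1.291739); state ← (V=0, rpm=0)
set_airspeed(31.14): V ← 31.14 m/s
adjust_airspeed(-17.89): V ← 31.14 -17.89 = 13.25 m/s
throttle_to(9151): rpm ← 9151
adjust_throttle(-1681): rpm ← 9151 -1681 = 7470
final state: V = 13.25 m/s, rpm = 7470 → n = rpm/60 = 124.500000 rev/s
J = V / (n·D) = 13.25 / (124.500000 × 3.462) = 0.030741
regime bands: climb J<0.6459 | cruise [0.6459, 1.2917) | windmill J≥1.2917
J = 0.0307 → climb

J = 0.0307, regime = climb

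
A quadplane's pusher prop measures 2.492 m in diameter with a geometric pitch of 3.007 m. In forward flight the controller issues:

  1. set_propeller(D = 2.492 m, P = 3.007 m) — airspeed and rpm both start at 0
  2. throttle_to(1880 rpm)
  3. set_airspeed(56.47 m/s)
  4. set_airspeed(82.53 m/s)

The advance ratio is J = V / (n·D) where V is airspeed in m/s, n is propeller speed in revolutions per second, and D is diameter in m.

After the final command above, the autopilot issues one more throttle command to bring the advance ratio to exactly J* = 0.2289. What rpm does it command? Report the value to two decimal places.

rpm = 8680.99

set_propeller: D = 2.492 m, P = 3.007 m (p = P/D = 1.206661); state ← (V=0, rpm=0)
throttle_to(1880): rpm ← 1880
set_airspeed(56.47): V ← 56.47 m/s
set_airspeed(82.53): V ← 82.53 m/s
final state: V = 82.53 m/s, rpm = 1880 → n = rpm/60 = 31.333333 rev/s
target J* = 0.2289; solve J* = V/(n·D) for n: n = V/(J*·D) = 82.53/(0.2289 × 2.492) = 144.683170 rev/s
rpm = 60·n = 8680.990178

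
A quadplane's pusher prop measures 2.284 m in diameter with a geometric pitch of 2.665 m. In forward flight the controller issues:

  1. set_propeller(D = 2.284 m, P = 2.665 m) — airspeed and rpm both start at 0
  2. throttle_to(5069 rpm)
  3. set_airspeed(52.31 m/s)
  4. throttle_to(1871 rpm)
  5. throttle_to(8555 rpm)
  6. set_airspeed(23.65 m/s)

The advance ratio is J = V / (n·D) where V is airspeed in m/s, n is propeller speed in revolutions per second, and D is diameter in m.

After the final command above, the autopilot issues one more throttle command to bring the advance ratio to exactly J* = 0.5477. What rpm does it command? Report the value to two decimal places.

rpm = 1134.34

set_propeller: D = 2.284 m, P = 2.665 m (p = P/D = 1.166813); state ← (V=0, rpm=0)
throttle_to(5069): rpm ← 5069
set_airspeed(52.31): V ← 52.31 m/s
throttle_to(1871): rpm ← 1871
throttle_to(8555): rpm ← 8555
set_airspeed(23.65): V ← 23.65 m/s
final state: V = 23.65 m/s, rpm = 8555 → n = rpm/60 = 142.583333 rev/s
target J* = 0.5477; solve J* = V/(n·D) for n: n = V/(J*·D) = 23.65/(0.5477 × 2.284) = 18.905680 rev/s
rpm = 60·n = 1134.340805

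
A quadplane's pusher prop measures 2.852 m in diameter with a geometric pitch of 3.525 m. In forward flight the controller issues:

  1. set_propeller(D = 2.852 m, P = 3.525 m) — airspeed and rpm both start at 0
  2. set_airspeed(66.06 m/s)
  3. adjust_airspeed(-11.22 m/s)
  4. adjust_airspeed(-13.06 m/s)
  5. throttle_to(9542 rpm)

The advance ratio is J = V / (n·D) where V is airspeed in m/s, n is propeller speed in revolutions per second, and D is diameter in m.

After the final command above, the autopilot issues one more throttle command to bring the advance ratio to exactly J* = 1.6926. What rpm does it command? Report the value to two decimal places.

set_propeller: D = 2.852 m, P = 3.525 m (p = P/D = 1.235975); state ← (V=0, rpm=0)
set_airspeed(66.06): V ← 66.06 m/s
adjust_airspeed(-11.22): V ← 66.06 -11.22 = 54.84 m/s
adjust_airspeed(-13.06): V ← 54.84 -13.06 = 41.78 m/s
throttle_to(9542): rpm ← 9542
final state: V = 41.78 m/s, rpm = 9542 → n = rpm/60 = 159.033333 rev/s
target J* = 1.6926; solve J* = V/(n·D) for n: n = V/(J*·D) = 41.78/(1.6926 × 2.852) = 8.654950 rev/s
rpm = 60·n = 519.297018

rpm = 519.30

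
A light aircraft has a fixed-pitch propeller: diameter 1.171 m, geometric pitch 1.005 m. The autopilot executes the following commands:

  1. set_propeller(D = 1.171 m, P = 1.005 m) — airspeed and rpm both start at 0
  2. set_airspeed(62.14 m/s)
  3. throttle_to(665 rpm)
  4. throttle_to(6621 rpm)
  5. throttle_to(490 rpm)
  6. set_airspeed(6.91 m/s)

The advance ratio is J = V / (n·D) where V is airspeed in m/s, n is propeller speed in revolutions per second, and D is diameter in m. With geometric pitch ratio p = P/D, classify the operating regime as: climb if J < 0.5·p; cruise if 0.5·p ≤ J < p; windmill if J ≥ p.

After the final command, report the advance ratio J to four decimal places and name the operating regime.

J = 0.7226, regime = cruise

set_propeller: D = 1.171 m, P = 1.005 m (p = P/D = 0.858241); state ← (V=0, rpm=0)
set_airspeed(62.14): V ← 62.14 m/s
throttle_to(665): rpm ← 665
throttle_to(6621): rpm ← 6621
throttle_to(490): rpm ← 490
set_airspeed(6.91): V ← 6.91 m/s
final state: V = 6.91 m/s, rpm = 490 → n = rpm/60 = 8.166667 rev/s
J = V / (n·D) = 6.91 / (8.166667 × 1.171) = 0.722564
regime bands: climb J<0.4291 | cruise [0.4291, 0.8582) | windmill J≥0.8582
J = 0.7226 → cruise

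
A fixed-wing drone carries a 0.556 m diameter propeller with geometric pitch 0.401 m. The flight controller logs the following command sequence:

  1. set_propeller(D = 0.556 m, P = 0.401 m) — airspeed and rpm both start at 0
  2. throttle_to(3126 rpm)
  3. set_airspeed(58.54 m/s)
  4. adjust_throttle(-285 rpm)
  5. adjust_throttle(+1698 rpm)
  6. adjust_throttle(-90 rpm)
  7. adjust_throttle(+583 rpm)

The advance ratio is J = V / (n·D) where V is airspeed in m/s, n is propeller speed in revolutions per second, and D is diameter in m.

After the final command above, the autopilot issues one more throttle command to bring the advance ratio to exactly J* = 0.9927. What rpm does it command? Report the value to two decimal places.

set_propeller: D = 0.556 m, P = 0.401 m (p = P/D = 0.721223); state ← (V=0, rpm=0)
throttle_to(3126): rpm ← 3126
set_airspeed(58.54): V ← 58.54 m/s
adjust_throttle(-285): rpm ← 3126 -285 = 2841
adjust_throttle(+1698): rpm ← 2841 +1698 = 4539
adjust_throttle(-90): rpm ← 4539 -90 = 4449
adjust_throttle(+583): rpm ← 4449 +583 = 5032
final state: V = 58.54 m/s, rpm = 5032 → n = rpm/60 = 83.866667 rev/s
target J* = 0.9927; solve J* = V/(n·D) for n: n = V/(J*·D) = 58.54/(0.9927 × 0.556) = 106.062023 rev/s
rpm = 60·n = 6363.721353

rpm = 6363.72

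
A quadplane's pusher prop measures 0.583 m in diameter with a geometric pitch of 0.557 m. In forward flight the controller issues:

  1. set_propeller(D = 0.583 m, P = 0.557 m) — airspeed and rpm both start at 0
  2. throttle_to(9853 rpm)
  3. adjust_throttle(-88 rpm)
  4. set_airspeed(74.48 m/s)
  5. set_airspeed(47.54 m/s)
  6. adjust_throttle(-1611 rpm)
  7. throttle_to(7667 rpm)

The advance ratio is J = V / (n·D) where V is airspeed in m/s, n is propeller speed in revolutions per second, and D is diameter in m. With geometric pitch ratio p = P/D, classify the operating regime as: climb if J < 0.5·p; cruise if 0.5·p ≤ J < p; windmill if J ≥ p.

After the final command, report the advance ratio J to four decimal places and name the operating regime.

J = 0.6381, regime = cruise

set_propeller: D = 0.583 m, P = 0.557 m (p = P/D = 0.955403); state ← (V=0, rpm=0)
throttle_to(9853): rpm ← 9853
adjust_throttle(-88): rpm ← 9853 -88 = 9765
set_airspeed(74.48): V ← 74.48 m/s
set_airspeed(47.54): V ← 47.54 m/s
adjust_throttle(-1611): rpm ← 9765 -1611 = 8154
throttle_to(7667): rpm ← 7667
final state: V = 47.54 m/s, rpm = 7667 → n = rpm/60 = 127.783333 rev/s
J = V / (n·D) = 47.54 / (127.783333 × 0.583) = 0.638141
regime bands: climb J<0.4777 | cruise [0.4777, 0.9554) | windmill J≥0.9554
J = 0.6381 → cruise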